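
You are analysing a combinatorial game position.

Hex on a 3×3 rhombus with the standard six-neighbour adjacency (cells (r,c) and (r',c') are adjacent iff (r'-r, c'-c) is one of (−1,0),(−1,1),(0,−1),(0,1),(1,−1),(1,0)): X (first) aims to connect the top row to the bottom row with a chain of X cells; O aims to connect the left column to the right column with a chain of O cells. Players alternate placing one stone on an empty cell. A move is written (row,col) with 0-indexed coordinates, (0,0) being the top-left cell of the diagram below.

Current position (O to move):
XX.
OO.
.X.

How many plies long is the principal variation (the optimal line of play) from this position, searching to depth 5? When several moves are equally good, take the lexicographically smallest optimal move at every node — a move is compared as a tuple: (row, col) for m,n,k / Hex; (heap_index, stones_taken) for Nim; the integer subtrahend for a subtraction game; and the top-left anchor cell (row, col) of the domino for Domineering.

p1 O@[XX./OO./.X.]: (0,2)[XXO/OO./.X.]+1* (1,2)[XX./OOO/.X.]+1 (2,0)[XX./OO./OX.]+1 (2,2)[XX./OO./.XO]+1
p2 X@[XXO/OO./.X.] terminal -1; root [XX./OO./.X.] d5

PV length from [XX./OO./.X.]: 1 ply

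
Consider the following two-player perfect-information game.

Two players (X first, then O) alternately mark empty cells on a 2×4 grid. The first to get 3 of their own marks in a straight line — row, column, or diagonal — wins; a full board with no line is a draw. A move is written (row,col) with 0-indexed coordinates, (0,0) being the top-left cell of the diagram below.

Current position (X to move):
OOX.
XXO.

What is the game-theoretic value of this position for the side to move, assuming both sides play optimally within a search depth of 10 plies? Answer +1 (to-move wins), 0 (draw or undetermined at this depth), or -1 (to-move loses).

[OOX./XXO.] X move#1: (0,3):+0/OOXX/XXO.*, (1,3):+0/OOX./XXOX
[OOXX/XXO.] O move#2: (1,3):+0/OOXX/XXOO*
[OOXX/XXOO] end (terminal +0, X#3); searched OOX./XXO. to 10

value(OOX./XXO., X) = 0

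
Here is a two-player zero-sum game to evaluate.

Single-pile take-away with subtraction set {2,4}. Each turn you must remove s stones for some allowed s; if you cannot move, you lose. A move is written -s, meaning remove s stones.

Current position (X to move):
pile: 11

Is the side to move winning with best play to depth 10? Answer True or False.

ply 1, X at 11 | -2=-1→9; -4=+1→7*
ply 2, O at 7 | -2=-1→5*; -4=-1→3
ply 3, X at 5 | -2=-1→3; -4=+1→1*
ply 4: 1 is terminal -1 (O); from 11 depth 10

X winning at [11]: True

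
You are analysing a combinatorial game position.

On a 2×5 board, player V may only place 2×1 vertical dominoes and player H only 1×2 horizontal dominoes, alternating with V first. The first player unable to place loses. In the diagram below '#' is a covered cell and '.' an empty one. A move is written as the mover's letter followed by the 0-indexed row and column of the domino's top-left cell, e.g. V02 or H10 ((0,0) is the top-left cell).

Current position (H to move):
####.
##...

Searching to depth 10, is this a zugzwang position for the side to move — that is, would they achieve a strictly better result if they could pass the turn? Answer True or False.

zugzwang(####./##..., H) = False

p1 H@[####./##...]: H12[####./####.]-1 H13[####./##.##]+1*
p2 V@[####./##.##] terminal -1; root [####./##...] d10
suppose H passes — search the same position with V to move:
pass> p1 V@[####./##...]: V04[#####/##..#]-1*
pass> p2 H@[#####/##..#]: H12[#####/#####]+1*
pass> p3 V@[#####/#####] terminal -1; root [####./##...] d10
for H: play +1, pass +1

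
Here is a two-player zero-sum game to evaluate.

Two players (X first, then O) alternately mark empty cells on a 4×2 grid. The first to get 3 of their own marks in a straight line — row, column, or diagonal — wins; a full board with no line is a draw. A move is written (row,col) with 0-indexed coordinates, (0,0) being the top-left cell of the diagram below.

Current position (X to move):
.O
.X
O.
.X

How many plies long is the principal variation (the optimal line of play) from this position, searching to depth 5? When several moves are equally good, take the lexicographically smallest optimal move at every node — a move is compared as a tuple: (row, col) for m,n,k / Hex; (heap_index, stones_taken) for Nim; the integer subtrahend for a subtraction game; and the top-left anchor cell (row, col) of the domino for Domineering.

PV length from [.O/.X/O./.X]: 1 ply

p1 X@[.O/.X/O./.X]: (0,0)[XO/.X/O./.X]+0 (1,0)[.O/XX/O./.X]+0 (2,1)[.O/.X/OX/.X]+1* (3,0)[.O/.X/O./XX]+0
p2 O@[.O/.X/OX/.X] terminal -1; root [.O/.X/O./.X] d5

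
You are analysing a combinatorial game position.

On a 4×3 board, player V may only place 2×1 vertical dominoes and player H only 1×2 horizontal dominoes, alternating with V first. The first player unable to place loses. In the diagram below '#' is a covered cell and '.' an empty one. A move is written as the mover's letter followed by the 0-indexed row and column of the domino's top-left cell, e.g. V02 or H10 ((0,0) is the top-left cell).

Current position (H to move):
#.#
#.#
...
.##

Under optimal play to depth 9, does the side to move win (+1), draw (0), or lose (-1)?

value(#.#/#.#/.../.##, H) = -1

[#.#/#.#/.../.##] H move#1: H20:-1/#.#/#.#/##./.##*, H21:-1/#.#/#.#/.##/.##
[#.#/#.#/##./.##] V move#2: V01:+1/###/###/##./.##*
[###/###/##./.##] end (terminal -1, H#3); searched #.#/#.#/.../.## to 9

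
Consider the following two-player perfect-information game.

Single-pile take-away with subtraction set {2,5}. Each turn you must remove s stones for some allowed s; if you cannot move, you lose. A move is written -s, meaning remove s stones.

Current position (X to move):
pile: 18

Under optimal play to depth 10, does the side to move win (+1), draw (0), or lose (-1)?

value(18, X) = -1

p1 X@[18]: -2[16]-1* -5[13]-1
p2 O@[16]: -2[14]+1* -5[11]+1
p3 X@[14]: -2[12]-1* -5[9]-1
p4 O@[12]: -2[10]-1 -5[7]+1*
p5 X@[7]: -2[5]-1* -5[2]-1
p6 O@[5]: -2[3]-1 -5[0]+1*
p7 X@[0] terminal -1; root [18] d10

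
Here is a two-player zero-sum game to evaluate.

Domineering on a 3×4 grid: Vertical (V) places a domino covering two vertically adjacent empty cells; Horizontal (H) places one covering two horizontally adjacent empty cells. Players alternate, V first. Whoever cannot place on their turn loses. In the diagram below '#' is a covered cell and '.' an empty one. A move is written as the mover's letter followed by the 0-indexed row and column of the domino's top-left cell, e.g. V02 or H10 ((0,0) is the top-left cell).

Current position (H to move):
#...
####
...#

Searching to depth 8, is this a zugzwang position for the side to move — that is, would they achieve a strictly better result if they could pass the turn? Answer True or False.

zugzwang(#.../####/...#, H) = False

ply 1, H at #.../####/...# | H01=+1→###./####/...#*; H02=+1→#.##/####/...#; H20=+1→#.../####/##.#; H21=+1→#.../####/.###
ply 2: ###./####/...# is terminal -1 (V); from #.../####/...# depth 8
suppose H passes — search the same position with V to move:
pass> ply 1: #.../####/...# is terminal -1 (V); from #.../####/...# depth 8
for H: play +1, pass +1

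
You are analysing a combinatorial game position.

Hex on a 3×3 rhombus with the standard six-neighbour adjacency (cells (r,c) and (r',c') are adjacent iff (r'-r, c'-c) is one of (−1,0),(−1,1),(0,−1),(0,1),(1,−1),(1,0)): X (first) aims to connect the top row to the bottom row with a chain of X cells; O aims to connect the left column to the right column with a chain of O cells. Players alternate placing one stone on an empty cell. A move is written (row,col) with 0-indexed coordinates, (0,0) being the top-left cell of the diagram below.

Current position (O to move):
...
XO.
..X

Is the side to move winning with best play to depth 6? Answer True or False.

O winning at [.../XO./..X]: True

[.../XO./..X] O move#1: (0,0):+1/O../XO./..X*, (0,1):+1/.O./XO./..X, (0,2):-1/..O/XO./..X, (1,2):-1/.../XOO/..X, (2,0):+1/.../XO./O.X, (2,1):-1/.../XO./.OX
[O../XO./..X] X move#2: (0,1):-1/OX./XO./..X*, (0,2):-1/O.X/XO./..X, (1,2):-1/O../XOX/..X, (2,0):-1/O../XO./X.X, (2,1):-1/O../XO./.XX
[OX./XO./..X] O move#3: (0,2):-1/OXO/XO./..X, (1,2):-1/OX./XOO/..X, (2,0):+1/OX./XO./O.X*, (2,1):-1/OX./XO./.OX
[OX./XO./O.X] X move#4: (0,2):-1/OXX/XO./O.X*, (1,2):-1/OX./XOX/O.X, (2,1):-1/OX./XO./OXX
[OXX/XO./O.X] O move#5: (1,2):+1/OXX/XOO/O.X*, (2,1):-1/OXX/XO./OOX
[OXX/XOO/O.X] end (terminal -1, X#6); searched .../XO./..X to 6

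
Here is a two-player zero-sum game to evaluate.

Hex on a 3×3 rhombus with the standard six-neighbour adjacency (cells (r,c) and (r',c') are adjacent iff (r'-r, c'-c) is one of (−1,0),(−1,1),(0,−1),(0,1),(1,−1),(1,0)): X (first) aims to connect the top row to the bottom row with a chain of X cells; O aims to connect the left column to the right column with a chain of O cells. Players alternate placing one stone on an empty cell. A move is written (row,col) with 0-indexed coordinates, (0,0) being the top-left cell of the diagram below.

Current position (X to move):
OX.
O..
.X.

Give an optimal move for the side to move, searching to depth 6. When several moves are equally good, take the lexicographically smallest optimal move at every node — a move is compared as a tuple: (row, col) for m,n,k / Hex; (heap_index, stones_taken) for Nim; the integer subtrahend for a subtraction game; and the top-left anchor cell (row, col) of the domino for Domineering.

[OX./O../.X.] X move#1: (0,2):+1/OXX/O../.X.*, (1,1):+1/OX./OX./.X., (1,2):+1/OX./O.X/.X., (2,0):-1/OX./O../XX., (2,2):-1/OX./O../.XX
[OXX/O../.X.] O move#2: (1,1):-1/OXX/OO./.X.*, (1,2):-1/OXX/O.O/.X., (2,0):-1/OXX/O../OX., (2,2):-1/OXX/O../.XO
[OXX/OO./.X.] X move#3: (1,2):+1/OXX/OOX/.X.*, (2,0):-1/OXX/OO./XX., (2,2):-1/OXX/OO./.XX
[OXX/OOX/.X.] end (terminal -1, O#4); searched OX./O../.X. to 6

X's best at [OX./O../.X.]: (0,2)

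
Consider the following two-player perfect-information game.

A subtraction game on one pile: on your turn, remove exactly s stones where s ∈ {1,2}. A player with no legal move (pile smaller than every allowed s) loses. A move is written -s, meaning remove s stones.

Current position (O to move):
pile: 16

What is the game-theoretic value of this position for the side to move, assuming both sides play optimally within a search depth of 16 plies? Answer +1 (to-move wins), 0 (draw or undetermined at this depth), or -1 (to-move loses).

ply 1, O at 16 | -1=+1→15*; -2=-1→14
ply 2, X at 15 | -1=-1→14*; -2=-1→13
ply 3, O at 14 | -1=-1→13; -2=+1→12*
ply 4, X at 12 | -1=-1→11*; -2=-1→10
ply 5, O at 11 | -1=-1→10; -2=+1→9*
ply 6, X at 9 | -1=-1→8*; -2=-1→7
ply 7, O at 8 | -1=-1→7; -2=+1→6*
ply 8, X at 6 | -1=-1→5*; -2=-1→4
ply 9, O at 5 | -1=-1→4; -2=+1→3*
ply 10, X at 3 | -1=-1→2*; -2=-1→1
ply 11, O at 2 | -1=-1→1; -2=+1→0*
ply 12: 0 is terminal -1 (X); from 16 depth 16

value(16, O) = +1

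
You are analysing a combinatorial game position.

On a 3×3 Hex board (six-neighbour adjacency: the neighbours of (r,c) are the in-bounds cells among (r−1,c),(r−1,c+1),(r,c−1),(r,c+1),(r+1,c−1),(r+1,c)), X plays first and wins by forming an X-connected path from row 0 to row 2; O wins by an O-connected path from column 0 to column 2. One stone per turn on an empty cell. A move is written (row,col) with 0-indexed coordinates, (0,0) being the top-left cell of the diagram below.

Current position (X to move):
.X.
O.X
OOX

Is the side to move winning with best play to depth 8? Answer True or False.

[.X./O.X/OOX] X move#1: (0,0):+1/XX./O.X/OOX*, (0,2):+1/.XX/O.X/OOX, (1,1):+1/.X./OXX/OOX
[XX./O.X/OOX] O move#2: (0,2):-1/XXO/O.X/OOX*, (1,1):-1/XX./OOX/OOX
[XXO/O.X/OOX] X move#3: (1,1):+1/XXO/OXX/OOX*
[XXO/OXX/OOX] end (terminal -1, O#4); searched .X./O.X/OOX to 8

X winning at [.X./O.X/OOX]: True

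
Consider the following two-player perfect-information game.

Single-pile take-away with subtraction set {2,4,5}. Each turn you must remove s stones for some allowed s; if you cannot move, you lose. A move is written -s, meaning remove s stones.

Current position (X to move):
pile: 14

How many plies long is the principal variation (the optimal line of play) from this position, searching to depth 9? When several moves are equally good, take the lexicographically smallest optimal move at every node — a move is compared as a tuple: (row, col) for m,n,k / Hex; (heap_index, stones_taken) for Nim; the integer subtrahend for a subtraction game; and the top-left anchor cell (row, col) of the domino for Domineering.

p1 X@[14]: -2[12]-1* -4[10]-1 -5[9]-1
p2 O@[12]: -2[10]-1 -4[8]+1* -5[7]+1
p3 X@[8]: -2[6]-1* -4[4]-1 -5[3]-1
p4 O@[6]: -2[4]-1 -4[2]-1 -5[1]+1*
p5 X@[1] terminal -1; root [14] d9

PV length from [14]: 4 plies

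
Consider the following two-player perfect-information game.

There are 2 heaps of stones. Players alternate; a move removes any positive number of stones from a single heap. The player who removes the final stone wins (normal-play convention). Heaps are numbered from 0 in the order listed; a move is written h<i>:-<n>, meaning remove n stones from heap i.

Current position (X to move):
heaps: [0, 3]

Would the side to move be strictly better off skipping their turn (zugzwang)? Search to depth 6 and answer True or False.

zugzwang((0,3), X) = False

[(0,3)] X move#1: h1:-1:-1/(0,2), h1:-2:-1/(0,1), h1:-3:+1/(0,0)*
[(0,0)] end (terminal -1, O#2); searched (0,3) to 6
if X skipped the turn, O would face:
~ [(0,3)] O move#1: h1:-1:-1/(0,2), h1:-2:-1/(0,1), h1:-3:+1/(0,0)*
~ [(0,0)] end (terminal -1, X#2); searched (0,3) to 6
compare (X): move=+1 vs pass=-1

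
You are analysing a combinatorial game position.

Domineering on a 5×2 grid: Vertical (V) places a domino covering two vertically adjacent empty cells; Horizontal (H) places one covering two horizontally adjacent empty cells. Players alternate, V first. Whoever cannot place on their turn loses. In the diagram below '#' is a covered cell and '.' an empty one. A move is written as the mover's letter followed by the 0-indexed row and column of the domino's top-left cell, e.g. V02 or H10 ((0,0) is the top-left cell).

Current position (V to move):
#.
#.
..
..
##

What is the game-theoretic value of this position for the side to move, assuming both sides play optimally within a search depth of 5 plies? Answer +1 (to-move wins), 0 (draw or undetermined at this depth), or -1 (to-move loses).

value(#./#./../../##, V) = +1

p1 V@[#./#./../../##]: V01[##/##/../../##]-1 V11[#./##/.#/../##]-1 V20[#./#./#./#./##]+1* V21[#./#./.#/.#/##]+1
p2 H@[#./#./#./#./##] terminal -1; root [#./#./../../##] d5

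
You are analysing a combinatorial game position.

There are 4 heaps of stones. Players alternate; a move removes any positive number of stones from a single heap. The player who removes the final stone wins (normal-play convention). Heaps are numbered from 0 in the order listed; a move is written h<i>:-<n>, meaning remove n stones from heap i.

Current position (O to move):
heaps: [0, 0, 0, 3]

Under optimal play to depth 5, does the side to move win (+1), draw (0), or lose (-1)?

[(0,0,0,3)] O move#1: h3:-1:-1/(0,0,0,2), h3:-2:-1/(0,0,0,1), h3:-3:+1/(0,0,0,0)*
[(0,0,0,0)] end (terminal -1, X#2); searched (0,0,0,3) to 5

value((0,0,0,3), O) = +1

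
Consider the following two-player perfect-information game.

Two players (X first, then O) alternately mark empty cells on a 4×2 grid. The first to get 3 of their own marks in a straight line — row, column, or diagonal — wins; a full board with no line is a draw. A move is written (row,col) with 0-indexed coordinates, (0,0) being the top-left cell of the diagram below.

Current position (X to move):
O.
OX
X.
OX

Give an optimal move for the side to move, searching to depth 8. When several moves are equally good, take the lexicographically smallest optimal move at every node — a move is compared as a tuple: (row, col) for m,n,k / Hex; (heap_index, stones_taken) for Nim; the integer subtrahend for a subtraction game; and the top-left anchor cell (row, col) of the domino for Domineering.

X's best at [O./OX/X./OX]: (2,1)

[O./OX/X./OX] X move#1: (0,1):+0/OX/OX/X./OX, (2,1):+1/O./OX/XX/OX*
[O./OX/XX/OX] end (terminal -1, O#2); searched O./OX/X./OX to 8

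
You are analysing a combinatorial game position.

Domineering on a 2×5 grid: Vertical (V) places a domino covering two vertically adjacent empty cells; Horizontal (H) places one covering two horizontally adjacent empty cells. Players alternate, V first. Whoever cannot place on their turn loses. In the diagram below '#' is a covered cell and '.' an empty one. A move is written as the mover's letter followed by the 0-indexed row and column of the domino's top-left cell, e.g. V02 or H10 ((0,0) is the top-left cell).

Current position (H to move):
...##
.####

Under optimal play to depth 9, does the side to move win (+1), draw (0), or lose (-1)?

value(...##/.####, H) = +1

ply 1, H at ...##/.#### | H00=+1→##.##/.####*; H01=-1→.####/.####
ply 2: ##.##/.#### is terminal -1 (V); from ...##/.#### depth 9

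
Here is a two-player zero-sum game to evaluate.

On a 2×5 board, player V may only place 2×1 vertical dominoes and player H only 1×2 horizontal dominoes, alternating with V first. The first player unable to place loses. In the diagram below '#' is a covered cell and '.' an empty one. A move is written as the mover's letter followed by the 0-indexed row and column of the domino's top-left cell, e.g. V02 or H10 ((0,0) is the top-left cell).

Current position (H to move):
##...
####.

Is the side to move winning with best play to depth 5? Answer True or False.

[##.../####.] H move#1: H02:-1/####./####., H03:+1/##.##/####.*
[##.##/####.] end (terminal -1, V#2); searched ##.../####. to 5

H winning at [##.../####.]: True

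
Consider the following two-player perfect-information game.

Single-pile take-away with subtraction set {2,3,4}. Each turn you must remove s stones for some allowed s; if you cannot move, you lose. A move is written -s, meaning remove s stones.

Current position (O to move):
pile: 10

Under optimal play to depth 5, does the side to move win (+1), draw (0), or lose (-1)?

ply 1, O at 10 | -2=-1→8; -3=+1→7*; -4=+1→6
ply 2, X at 7 | -2=-1→5*; -3=-1→4; -4=-1→3
ply 3, O at 5 | -2=-1→3; -3=-1→2; -4=+1→1*
ply 4: 1 is terminal -1 (X); from 10 depth 5

value(10, O) = +1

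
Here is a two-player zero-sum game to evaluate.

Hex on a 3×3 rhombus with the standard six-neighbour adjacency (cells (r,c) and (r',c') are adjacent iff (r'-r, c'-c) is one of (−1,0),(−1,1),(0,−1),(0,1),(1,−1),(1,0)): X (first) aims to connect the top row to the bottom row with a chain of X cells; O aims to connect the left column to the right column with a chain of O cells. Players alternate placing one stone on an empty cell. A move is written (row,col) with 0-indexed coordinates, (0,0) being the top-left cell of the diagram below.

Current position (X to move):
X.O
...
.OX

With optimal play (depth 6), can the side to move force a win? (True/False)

[X.O/.../.OX] X move#1: (0,1):-1/XXO/.../.OX, (1,0):-1/X.O/X../.OX, (1,1):+1/X.O/.X./.OX*, (1,2):-1/X.O/..X/.OX, (2,0):-1/X.O/.../XOX
[X.O/.X./.OX] O move#2: (0,1):-1/XOO/.X./.OX*, (1,0):-1/X.O/OX./.OX, (1,2):-1/X.O/.XO/.OX, (2,0):-1/X.O/.X./OOX
[XOO/.X./.OX] X move#3: (1,0):+1/XOO/XX./.OX*, (1,2):-1/XOO/.XX/.OX, (2,0):-1/XOO/.X./XOX
[XOO/XX./.OX] O move#4: (1,2):-1/XOO/XXO/.OX*, (2,0):-1/XOO/XX./OOX
[XOO/XXO/.OX] X move#5: (2,0):+1/XOO/XXO/XOX*
[XOO/XXO/XOX] end (terminal -1, O#6); searched X.O/.../.OX to 6

X winning at [X.O/.../.OX]: True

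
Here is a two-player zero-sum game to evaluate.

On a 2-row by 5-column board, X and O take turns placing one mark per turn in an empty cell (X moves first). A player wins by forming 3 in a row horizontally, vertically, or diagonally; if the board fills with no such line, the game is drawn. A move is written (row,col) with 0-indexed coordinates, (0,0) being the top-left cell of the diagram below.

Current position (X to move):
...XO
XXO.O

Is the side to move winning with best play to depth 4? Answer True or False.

[...XO/XXO.O] X move#1: (0,0):-1/X..XO/XXO.O, (0,1):-1/.X.XO/XXO.O, (0,2):-1/..XXO/XXO.O, (1,3):+0/...XO/XXOXO*
[...XO/XXOXO] O move#2: (0,0):+0/O..XO/XXOXO*, (0,1):+0/.O.XO/XXOXO, (0,2):+0/..OXO/XXOXO
[O..XO/XXOXO] X move#3: (0,1):+0/OX.XO/XXOXO*, (0,2):+0/O.XXO/XXOXO
[OX.XO/XXOXO] O move#4: (0,2):+0/OXOXO/XXOXO*
[OXOXO/XXOXO] end (terminal +0, X#5); searched ...XO/XXO.O to 4

X winning at [...XO/XXO.O]: False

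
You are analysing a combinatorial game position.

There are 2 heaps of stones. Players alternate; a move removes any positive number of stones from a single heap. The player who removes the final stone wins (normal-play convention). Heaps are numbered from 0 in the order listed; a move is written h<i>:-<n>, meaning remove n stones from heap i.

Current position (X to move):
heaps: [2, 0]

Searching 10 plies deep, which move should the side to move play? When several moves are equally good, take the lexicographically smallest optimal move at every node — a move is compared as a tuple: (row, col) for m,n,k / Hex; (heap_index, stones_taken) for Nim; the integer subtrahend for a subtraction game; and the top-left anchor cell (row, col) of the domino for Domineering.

ply 1, X at (2,0) | h0:-1=-1→(1,0); h0:-2=+1→(0,0)*
ply 2: (0,0) is terminal -1 (O); from (2,0) depth 10

X's best at [(2,0)]: h0:-2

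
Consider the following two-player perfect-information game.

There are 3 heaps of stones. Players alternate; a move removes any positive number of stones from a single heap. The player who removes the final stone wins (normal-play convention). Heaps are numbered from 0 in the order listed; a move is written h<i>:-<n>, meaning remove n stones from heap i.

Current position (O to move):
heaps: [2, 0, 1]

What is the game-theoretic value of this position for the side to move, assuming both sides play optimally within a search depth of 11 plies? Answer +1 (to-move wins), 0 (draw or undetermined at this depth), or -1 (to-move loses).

value((2,0,1), O) = +1

[(2,0,1)] O move#1: h0:-1:+1/(1,0,1)*, h0:-2:-1/(0,0,1), h2:-1:-1/(2,0,0)
[(1,0,1)] X move#2: h0:-1:-1/(0,0,1)*, h2:-1:-1/(1,0,0)
[(0,0,1)] O move#3: h2:-1:+1/(0,0,0)*
[(0,0,0)] end (terminal -1, X#4); searched (2,0,1) to 11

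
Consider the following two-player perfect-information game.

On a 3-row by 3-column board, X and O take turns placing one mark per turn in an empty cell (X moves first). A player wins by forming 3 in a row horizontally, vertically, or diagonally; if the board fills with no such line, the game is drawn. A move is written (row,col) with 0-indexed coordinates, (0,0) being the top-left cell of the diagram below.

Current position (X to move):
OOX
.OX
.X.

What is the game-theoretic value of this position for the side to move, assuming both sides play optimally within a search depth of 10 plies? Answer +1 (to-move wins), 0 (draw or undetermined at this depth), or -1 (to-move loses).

[OOX/.OX/.X.] X move#1: (1,0):-1/OOX/XOX/.X., (2,0):-1/OOX/.OX/XX., (2,2):+1/OOX/.OX/.XX*
[OOX/.OX/.XX] end (terminal -1, O#2); searched OOX/.OX/.X. to 10

value(OOX/.OX/.X., X) = +1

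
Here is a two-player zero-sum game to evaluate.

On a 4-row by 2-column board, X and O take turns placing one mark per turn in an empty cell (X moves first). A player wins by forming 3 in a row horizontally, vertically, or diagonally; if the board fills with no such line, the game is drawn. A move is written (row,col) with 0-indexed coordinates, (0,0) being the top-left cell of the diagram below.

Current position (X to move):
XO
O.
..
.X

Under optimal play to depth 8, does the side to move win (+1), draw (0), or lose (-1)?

ply 1, X at XO/O./../.X | (1,1)=+0→XO/OX/../.X*; (2,0)=+0→XO/O./X./.X; (2,1)=+0→XO/O./.X/.X; (3,0)=+0→XO/O./../XX
ply 2, O at XO/OX/../.X | (2,0)=-1→XO/OX/O./.X; (2,1)=+0→XO/OX/.O/.X*; (3,0)=-1→XO/OX/../OX
ply 3, X at XO/OX/.O/.X | (2,0)=+0→XO/OX/XO/.X*; (3,0)=+0→XO/OX/.O/XX
ply 4, O at XO/OX/XO/.X | (3,0)=+0→XO/OX/XO/OX*
ply 5: XO/OX/XO/OX is terminal +0 (X); from XO/O./../.X depth 8

value(XO/O./../.X, X) = 0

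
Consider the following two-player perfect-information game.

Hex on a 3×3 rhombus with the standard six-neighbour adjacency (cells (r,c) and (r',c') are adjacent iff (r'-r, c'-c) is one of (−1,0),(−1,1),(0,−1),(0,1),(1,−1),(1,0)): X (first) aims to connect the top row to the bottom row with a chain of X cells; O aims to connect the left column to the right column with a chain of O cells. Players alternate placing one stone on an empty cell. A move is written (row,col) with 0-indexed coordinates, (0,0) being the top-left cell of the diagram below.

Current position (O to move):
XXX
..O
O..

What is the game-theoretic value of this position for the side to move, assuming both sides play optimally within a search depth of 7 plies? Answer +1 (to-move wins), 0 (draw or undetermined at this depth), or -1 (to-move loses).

value(XXX/..O/O.., O) = +1

ply 1, O at XXX/..O/O.. | (1,0)=+1→XXX/O.O/O..*; (1,1)=+1→XXX/.OO/O..; (2,1)=+1→XXX/..O/OO.; (2,2)=+1→XXX/..O/O.O
ply 2, X at XXX/O.O/O.. | (1,1)=-1→XXX/OXO/O..*; (2,1)=-1→XXX/O.O/OX.; (2,2)=-1→XXX/O.O/O.X
ply 3, O at XXX/OXO/O.. | (2,1)=+1→XXX/OXO/OO.*; (2,2)=-1→XXX/OXO/O.O
ply 4: XXX/OXO/OO. is terminal -1 (X); from XXX/..O/O.. depth 7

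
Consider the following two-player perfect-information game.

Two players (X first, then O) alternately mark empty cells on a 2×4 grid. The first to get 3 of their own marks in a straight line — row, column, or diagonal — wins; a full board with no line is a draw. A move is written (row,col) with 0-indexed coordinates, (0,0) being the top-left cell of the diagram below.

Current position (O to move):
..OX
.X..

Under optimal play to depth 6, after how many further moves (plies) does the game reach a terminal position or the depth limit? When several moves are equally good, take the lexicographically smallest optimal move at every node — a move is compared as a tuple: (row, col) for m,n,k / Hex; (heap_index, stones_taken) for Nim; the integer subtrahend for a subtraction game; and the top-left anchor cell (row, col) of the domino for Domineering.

[..OX/.X..] O move#1: (0,0):+0/O.OX/.X..*, (0,1):+0/.OOX/.X.., (1,0):+0/..OX/OX.., (1,2):+0/..OX/.XO., (1,3):+0/..OX/.X.O
[O.OX/.X..] X move#2: (0,1):+0/OXOX/.X..*, (1,0):-1/O.OX/XX.., (1,2):-1/O.OX/.XX., (1,3):-1/O.OX/.X.X
[OXOX/.X..] O move#3: (1,0):+0/OXOX/OX..*, (1,2):+0/OXOX/.XO., (1,3):+0/OXOX/.X.O
[OXOX/OX..] X move#4: (1,2):+0/OXOX/OXX.*, (1,3):+0/OXOX/OX.X
[OXOX/OXX.] O move#5: (1,3):+0/OXOX/OXXO*
[OXOX/OXXO] end (terminal +0, X#6); searched ..OX/.X.. to 6

PV length from [..OX/.X..]: 5 plies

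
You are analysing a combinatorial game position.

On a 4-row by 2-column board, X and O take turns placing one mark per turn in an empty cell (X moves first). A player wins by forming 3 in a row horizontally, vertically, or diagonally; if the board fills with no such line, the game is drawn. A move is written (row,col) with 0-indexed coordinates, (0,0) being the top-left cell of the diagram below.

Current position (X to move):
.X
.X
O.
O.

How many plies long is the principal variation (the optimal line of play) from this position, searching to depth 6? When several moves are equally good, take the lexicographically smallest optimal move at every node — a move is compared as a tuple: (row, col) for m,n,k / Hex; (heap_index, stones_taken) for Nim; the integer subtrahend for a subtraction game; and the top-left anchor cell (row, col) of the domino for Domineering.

ply 1, X at .X/.X/O./O. | (0,0)=-1→XX/.X/O./O.; (1,0)=+0→.X/XX/O./O.; (2,1)=+1→.X/.X/OX/O.*; (3,1)=-1→.X/.X/O./OX
ply 2: .X/.X/OX/O. is terminal -1 (O); from .X/.X/O./O. depth 6

PV length from [.X/.X/O./O.]: 1 ply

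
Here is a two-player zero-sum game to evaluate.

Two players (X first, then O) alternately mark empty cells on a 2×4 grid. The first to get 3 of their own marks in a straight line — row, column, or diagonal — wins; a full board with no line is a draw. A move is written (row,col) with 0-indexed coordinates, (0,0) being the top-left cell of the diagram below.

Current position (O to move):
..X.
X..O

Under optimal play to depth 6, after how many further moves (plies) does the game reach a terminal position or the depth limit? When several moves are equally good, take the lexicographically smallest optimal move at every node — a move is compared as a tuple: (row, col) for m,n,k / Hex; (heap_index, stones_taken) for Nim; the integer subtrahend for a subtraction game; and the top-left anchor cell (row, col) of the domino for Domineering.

ply 1, O at ..X./X..O | (0,0)=+0→O.X./X..O*; (0,1)=+0→.OX./X..O; (0,3)=+0→..XO/X..O; (1,1)=+0→..X./XO.O; (1,2)=+0→..X./X.OO
ply 2, X at O.X./X..O | (0,1)=+0→OXX./X..O*; (0,3)=+0→O.XX/X..O; (1,1)=+0→O.X./XX.O; (1,2)=+0→O.X./X.XO
ply 3, O at OXX./X..O | (0,3)=+0→OXXO/X..O*; (1,1)=-1→OXX./XO.O; (1,2)=-1→OXX./X.OO
ply 4, X at OXXO/X..O | (1,1)=+0→OXXO/XX.O*; (1,2)=+0→OXXO/X.XO
ply 5, O at OXXO/XX.O | (1,2)=+0→OXXO/XXOO*
ply 6: OXXO/XXOO is terminal +0 (X); from ..X./X..O depth 6

PV length from [..X./X..O]: 5 plies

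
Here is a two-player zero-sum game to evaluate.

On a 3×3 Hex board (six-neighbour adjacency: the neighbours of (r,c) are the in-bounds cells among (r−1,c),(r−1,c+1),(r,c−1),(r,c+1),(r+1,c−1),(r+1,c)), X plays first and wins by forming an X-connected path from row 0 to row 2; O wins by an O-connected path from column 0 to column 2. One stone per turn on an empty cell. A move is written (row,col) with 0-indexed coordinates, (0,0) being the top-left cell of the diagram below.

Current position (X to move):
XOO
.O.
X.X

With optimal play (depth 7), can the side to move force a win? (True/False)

ply 1, X at XOO/.O./X.X | (1,0)=+1→XOO/XO./X.X*; (1,2)=-1→XOO/.OX/X.X; (2,1)=-1→XOO/.O./XXX
ply 2: XOO/XO./X.X is terminal -1 (O); from XOO/.O./X.X depth 7

X winning at [XOO/.O./X.X]: True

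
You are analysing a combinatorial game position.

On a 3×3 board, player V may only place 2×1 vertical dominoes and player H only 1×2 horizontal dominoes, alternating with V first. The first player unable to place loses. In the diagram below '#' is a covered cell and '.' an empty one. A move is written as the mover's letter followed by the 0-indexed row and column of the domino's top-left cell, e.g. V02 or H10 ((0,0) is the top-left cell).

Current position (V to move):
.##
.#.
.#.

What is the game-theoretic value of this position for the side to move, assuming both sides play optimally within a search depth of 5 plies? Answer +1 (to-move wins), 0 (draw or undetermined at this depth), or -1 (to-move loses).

[.##/.#./.#.] V move#1: V00:+1/###/##./.#.*, V10:+1/.##/##./##., V12:+1/.##/.##/.##
[###/##./.#.] end (terminal -1, H#2); searched .##/.#./.#. to 5

value(.##/.#./.#., V) = +1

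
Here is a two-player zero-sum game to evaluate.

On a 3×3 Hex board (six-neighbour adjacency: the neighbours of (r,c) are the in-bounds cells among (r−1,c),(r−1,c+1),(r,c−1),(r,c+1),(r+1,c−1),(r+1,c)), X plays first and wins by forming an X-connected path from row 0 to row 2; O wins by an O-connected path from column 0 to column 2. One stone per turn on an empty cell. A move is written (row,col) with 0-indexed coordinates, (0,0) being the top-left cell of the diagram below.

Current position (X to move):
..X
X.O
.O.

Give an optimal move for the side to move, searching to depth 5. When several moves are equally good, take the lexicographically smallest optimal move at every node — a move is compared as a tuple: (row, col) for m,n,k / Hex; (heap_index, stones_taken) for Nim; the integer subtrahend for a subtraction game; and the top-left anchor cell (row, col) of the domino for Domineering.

X's best at [..X/X.O/.O.]: (2,0)

p1 X@[..X/X.O/.O.]: (0,0)[X.X/X.O/.O.]-1 (0,1)[.XX/X.O/.O.]-1 (1,1)[..X/XXO/.O.]-1 (2,0)[..X/X.O/XO.]+1* (2,2)[..X/X.O/.OX]-1
p2 O@[..X/X.O/XO.]: (0,0)[O.X/X.O/XO.]-1* (0,1)[.OX/X.O/XO.]-1 (1,1)[..X/XOO/XO.]-1 (2,2)[..X/X.O/XOO]-1
p3 X@[O.X/X.O/XO.]: (0,1)[OXX/X.O/XO.]+1* (1,1)[O.X/XXO/XO.]+1 (2,2)[O.X/X.O/XOX]+1
p4 O@[OXX/X.O/XO.] terminal -1; root [..X/X.O/.O.] d5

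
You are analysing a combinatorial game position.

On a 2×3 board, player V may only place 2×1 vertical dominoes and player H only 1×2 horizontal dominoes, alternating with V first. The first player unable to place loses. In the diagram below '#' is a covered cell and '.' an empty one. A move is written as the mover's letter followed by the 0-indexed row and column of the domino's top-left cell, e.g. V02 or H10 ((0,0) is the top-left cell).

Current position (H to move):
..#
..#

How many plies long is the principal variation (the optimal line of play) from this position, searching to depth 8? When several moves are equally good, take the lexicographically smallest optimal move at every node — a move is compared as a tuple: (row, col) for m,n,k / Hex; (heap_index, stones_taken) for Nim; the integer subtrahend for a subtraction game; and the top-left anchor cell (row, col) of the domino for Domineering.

PV length from [..#/..#]: 1 ply

[..#/..#] H move#1: H00:+1/###/..#*, H10:+1/..#/###
[###/..#] end (terminal -1, V#2); searched ..#/..# to 8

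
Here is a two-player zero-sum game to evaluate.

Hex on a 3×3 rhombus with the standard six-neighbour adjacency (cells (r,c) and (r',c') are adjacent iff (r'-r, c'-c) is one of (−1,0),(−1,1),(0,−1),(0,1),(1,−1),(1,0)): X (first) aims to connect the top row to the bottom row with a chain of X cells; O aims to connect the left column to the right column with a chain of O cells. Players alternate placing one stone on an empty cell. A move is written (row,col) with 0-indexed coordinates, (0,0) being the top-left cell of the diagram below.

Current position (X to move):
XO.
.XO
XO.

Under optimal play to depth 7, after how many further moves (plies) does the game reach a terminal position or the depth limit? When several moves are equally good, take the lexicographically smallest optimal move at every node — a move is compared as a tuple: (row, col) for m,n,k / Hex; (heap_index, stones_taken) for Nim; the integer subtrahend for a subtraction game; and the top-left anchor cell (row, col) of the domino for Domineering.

ply 1, X at XO./.XO/XO. | (0,2)=+1→XOX/.XO/XO.*; (1,0)=+1→XO./XXO/XO.; (2,2)=+1→XO./.XO/XOX
ply 2: XOX/.XO/XO. is terminal -1 (O); from XO./.XO/XO. depth 7

PV length from [XO./.XO/XO.]: 1 ply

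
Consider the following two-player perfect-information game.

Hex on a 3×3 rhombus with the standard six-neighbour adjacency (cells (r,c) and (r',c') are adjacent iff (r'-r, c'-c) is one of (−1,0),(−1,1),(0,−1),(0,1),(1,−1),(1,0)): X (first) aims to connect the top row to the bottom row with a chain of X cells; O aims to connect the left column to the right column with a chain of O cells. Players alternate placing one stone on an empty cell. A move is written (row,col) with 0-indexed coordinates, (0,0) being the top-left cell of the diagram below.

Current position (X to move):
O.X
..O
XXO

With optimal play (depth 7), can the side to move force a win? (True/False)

p1 X@[O.X/..O/XXO]: (0,1)[OXX/..O/XXO]+1* (1,0)[O.X/X.O/XXO]+1 (1,1)[O.X/.XO/XXO]+1
p2 O@[OXX/..O/XXO]: (1,0)[OXX/O.O/XXO]-1* (1,1)[OXX/.OO/XXO]-1
p3 X@[OXX/O.O/XXO]: (1,1)[OXX/OXO/XXO]+1*
p4 O@[OXX/OXO/XXO] terminal -1; root [O.X/..O/XXO] d7

X winning at [O.X/..O/XXO]: True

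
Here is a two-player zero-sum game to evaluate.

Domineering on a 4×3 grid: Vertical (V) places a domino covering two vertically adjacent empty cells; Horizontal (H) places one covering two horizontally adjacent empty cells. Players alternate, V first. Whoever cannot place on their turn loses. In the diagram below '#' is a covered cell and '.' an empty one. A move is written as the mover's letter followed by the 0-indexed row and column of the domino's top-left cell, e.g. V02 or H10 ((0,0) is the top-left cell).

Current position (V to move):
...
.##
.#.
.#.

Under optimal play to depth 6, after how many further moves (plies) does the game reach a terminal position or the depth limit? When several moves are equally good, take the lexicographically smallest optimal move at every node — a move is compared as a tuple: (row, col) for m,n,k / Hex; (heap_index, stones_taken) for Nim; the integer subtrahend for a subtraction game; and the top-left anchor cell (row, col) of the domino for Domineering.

PV length from [.../.##/.#./.#.]: 3 plies

[.../.##/.#./.#.] V move#1: V00:+1/#../###/.#./.#.*, V10:+1/.../###/##./.#., V20:+1/.../.##/##./##., V22:+1/.../.##/.##/.##
[#../###/.#./.#.] H move#2: H01:-1/###/###/.#./.#.*
[###/###/.#./.#.] V move#3: V20:+1/###/###/##./##.*, V22:+1/###/###/.##/.##
[###/###/##./##.] end (terminal -1, H#4); searched .../.##/.#./.#. to 6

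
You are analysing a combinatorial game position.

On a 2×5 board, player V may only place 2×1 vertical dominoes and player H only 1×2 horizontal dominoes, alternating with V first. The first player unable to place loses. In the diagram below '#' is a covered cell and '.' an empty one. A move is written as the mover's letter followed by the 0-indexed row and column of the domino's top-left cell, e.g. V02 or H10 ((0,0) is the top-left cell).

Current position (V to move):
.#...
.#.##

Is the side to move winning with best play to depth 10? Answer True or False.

V winning at [.#.../.#.##]: True

ply 1, V at .#.../.#.## | V00=-1→##.../##.##; V02=+1→.##../.####*
ply 2, H at .##../.#### | H03=-1→.####/.####*
ply 3, V at .####/.#### | V00=+1→#####/#####*
ply 4: #####/##### is terminal -1 (H); from .#.../.#.## depth 10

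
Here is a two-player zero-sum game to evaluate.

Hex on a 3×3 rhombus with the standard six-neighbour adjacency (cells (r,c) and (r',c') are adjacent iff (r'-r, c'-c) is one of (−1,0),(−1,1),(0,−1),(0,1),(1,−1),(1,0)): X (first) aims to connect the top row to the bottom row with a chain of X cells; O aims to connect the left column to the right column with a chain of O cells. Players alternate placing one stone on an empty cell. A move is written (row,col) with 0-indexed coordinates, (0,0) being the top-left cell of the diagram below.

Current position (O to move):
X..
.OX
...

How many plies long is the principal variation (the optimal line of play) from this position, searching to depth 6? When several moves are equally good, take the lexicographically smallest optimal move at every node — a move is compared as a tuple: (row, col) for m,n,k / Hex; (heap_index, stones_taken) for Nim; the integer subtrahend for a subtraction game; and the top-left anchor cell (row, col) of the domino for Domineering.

PV length from [X../.OX/...]: 3 plies

[X../.OX/...] O move#1: (0,1):-1/XO./.OX/..., (0,2):+1/X.O/.OX/...*, (1,0):-1/X../OOX/..., (2,0):-1/X../.OX/O.., (2,1):+1/X../.OX/.O., (2,2):+1/X../.OX/..O
[X.O/.OX/...] X move#2: (0,1):-1/XXO/.OX/...*, (1,0):-1/X.O/XOX/..., (2,0):-1/X.O/.OX/X.., (2,1):-1/X.O/.OX/.X., (2,2):-1/X.O/.OX/..X
[XXO/.OX/...] O move#3: (1,0):+1/XXO/OOX/...*, (2,0):+1/XXO/.OX/O.., (2,1):+1/XXO/.OX/.O., (2,2):+1/XXO/.OX/..O
[XXO/OOX/...] end (terminal -1, X#4); searched X../.OX/... to 6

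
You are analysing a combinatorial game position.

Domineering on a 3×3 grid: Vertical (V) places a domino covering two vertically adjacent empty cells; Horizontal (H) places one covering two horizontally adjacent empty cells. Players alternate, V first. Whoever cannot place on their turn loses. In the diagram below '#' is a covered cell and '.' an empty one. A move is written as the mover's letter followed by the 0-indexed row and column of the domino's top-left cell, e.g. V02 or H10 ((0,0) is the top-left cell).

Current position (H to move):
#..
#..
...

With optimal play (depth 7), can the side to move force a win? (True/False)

[#../#../...] H move#1: H01:-1/###/#../..., H11:+1/#../###/...*, H20:-1/#../#../##., H21:-1/#../#../.##
[#../###/...] end (terminal -1, V#2); searched #../#../... to 7

H winning at [#../#../...]: True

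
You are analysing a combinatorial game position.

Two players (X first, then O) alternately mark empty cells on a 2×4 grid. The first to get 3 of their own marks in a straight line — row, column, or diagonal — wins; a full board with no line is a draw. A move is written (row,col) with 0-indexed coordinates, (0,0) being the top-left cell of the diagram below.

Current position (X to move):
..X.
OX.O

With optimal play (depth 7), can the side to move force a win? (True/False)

p1 X@[..X./OX.O]: (0,0)[X.X./OX.O]+0 (0,1)[.XX./OX.O]+1* (0,3)[..XX/OX.O]+0 (1,2)[..X./OXXO]+0
p2 O@[.XX./OX.O]: (0,0)[OXX./OX.O]-1* (0,3)[.XXO/OX.O]-1 (1,2)[.XX./OXOO]-1
p3 X@[OXX./OX.O]: (0,3)[OXXX/OX.O]+1* (1,2)[OXX./OXXO]+0
p4 O@[OXXX/OX.O] terminal -1; root [..X./OX.O] d7

X winning at [..X./OX.O]: True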